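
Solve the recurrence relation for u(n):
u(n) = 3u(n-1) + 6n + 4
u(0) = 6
First-order linear with linear forcing.
Homogeneous solution: u_h(n) = A·(3)^n.
Try particular u_p(n) = pn + q. Substituting:
  pn + q = 3(p(n-1) + q) + 6n + 4.
Matching the n-coefficient: p = 3p + 6 ⇒ p = -3.
Matching constants: q = -3p + 3q + 4 ⇒ q = - \frac{13}{2}.
General: u(n) = A·(3)^n - 3 n - \frac{13}{2}.
Apply u(0) = 6: A - \frac{13}{2} = 6 ⇒ A = \frac{25}{2}.
So u(n) = \frac{25 \cdot 3^{n}}{2} - 3 n - \frac{13}{2}.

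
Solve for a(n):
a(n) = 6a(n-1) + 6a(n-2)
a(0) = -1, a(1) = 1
Characteristic equation: x² - 6x - 6 = 0.
Discriminant Δ = (6)² + 4·(6) = 60.
Roots r₁,₂ = (6 ± √60)/2, so r₁ = 3 + \sqrt{15}, r₂ = 3 - \sqrt{15}.
General solution: a(n) = A·r₁^n + B·r₂^n.
From the initial conditions, A + B = -1 and r₁A + r₂B = 1.
Since r₁ - r₂ = √60: A = (1 - (-1)r₂)/√60 = - \frac{1}{2} + \frac{2 \sqrt{15}}{15}, and B = -1 - A = - \frac{2 \sqrt{15}}{15} - \frac{1}{2}.
So a(n) = \left(- \frac{1}{2} + \frac{2 \sqrt{15}}{15}\right)\left(3 + \sqrt{15}\right)^n + \left(- \frac{2 \sqrt{15}}{15} - \frac{1}{2}\right)\left(3 - \sqrt{15}\right)^n.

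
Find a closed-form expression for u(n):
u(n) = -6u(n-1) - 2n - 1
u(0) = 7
First-order linear with linear forcing.
Homogeneous solution: u_h(n) = A·(-6)^n.
Try particular u_p(n) = pn + q. Substituting:
  pn + q = -6(p(n-1) + q) - 2n - 1.
Matching the n-coefficient: p = -6p - 2 ⇒ p = - \frac{2}{7}.
Matching constants: q = 6p - 6q - 1 ⇒ q = - \frac{19}{49}.
General: u(n) = A·(-6)^n - \frac{2 n}{7} - \frac{19}{49}.
Apply u(0) = 7: A - \frac{19}{49} = 7 ⇒ A = \frac{362}{49}.
So u(n) = \frac{362 \left(-6\right)^{n}}{49} - \frac{2 n}{7} - \frac{19}{49}.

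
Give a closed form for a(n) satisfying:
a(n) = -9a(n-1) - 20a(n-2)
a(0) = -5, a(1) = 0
Characteristic equation: x² + 9x + 20 = 0, which factors as (x - (-4))(x - (-5)) = 0.
Roots r₁ = -4, r₂ = -5 (distinct).
General solution: a(n) = A·(-4)^n + B·(-5)^n.
From a(0) = -5: A + B = -5.
From a(1) = 0: -4A - 5B = 0.
Solving: A = -25, B = 20.
So a(n) = - 25 \left(-4\right)^{n} + 20 \left(-5\right)^{n}.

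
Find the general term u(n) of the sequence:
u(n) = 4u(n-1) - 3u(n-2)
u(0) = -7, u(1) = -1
Characteristic equation: x² - 4x + 3 = 0, which factors as (x - (3))(x - (1)) = 0.
Roots r₁ = 3, r₂ = 1 (distinct).
General solution: u(n) = A·(3)^n + B·(1)^n.
From u(0) = -7: A + B = -7.
From u(1) = -1: 3A + B = -1.
Solving: A = 3, B = -10.
So u(n) = 3 \cdot 3^{n} - 10.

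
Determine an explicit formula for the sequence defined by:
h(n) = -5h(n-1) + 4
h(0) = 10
First-order linear non-homogeneous.
Homogeneous solution: h_h(n) = A·(-5)^n.
Try constant particular solution h_p = K: K = -5K + 4 ⇒ K = \frac{2}{3}.
General: h(n) = A·(-5)^n + \frac{2}{3}.
Apply h(0) = 10: A + \frac{2}{3} = 10 ⇒ A = \frac{28}{3}.
So h(n) = \frac{28 \left(-5\right)^{n}}{3} + \frac{2}{3}.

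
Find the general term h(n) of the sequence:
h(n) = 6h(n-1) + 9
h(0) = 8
First-order linear non-homogeneous.
Homogeneous solution: h_h(n) = A·(6)^n.
Try constant particular solution h_p = K: K = 6K + 9 ⇒ K = - \frac{9}{5}.
General: h(n) = A·(6)^n - \frac{9}{5}.
Apply h(0) = 8: A - \frac{9}{5} = 8 ⇒ A = \frac{49}{5}.
So h(n) = \frac{49 \cdot 6^{n}}{5} - \frac{9}{5}.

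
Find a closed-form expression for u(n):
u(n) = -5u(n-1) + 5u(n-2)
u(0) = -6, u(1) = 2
Characteristic equation: x² + 5x - 5 = 0.
Discriminant Δ = (-5)² + 4·(5) = 45.
Roots r₁,₂ = (-5 ± √45)/2, so r₁ = - \frac{5}{2} + \frac{3 \sqrt{5}}{2}, r₂ = - \frac{3 \sqrt{5}}{2} - \frac{5}{2}.
General solution: u(n) = A·r₁^n + B·r₂^n.
From the initial conditions, A + B = -6 and r₁A + r₂B = 2.
Since r₁ - r₂ = √45: A = (2 - (-6)r₂)/√45 = -3 - \frac{13 \sqrt{5}}{15}, and B = -6 - A = -3 + \frac{13 \sqrt{5}}{15}.
So u(n) = \left(-3 - \frac{13 \sqrt{5}}{15}\right)\left(- \frac{5}{2} + \frac{3 \sqrt{5}}{2}\right)^n + \left(-3 + \frac{13 \sqrt{5}}{15}\right)\left(- \frac{3 \sqrt{5}}{2} - \frac{5}{2}\right)^n.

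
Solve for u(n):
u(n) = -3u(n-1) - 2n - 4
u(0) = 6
First-order linear with linear forcing.
Homogeneous solution: u_h(n) = A·(-3)^n.
Try particular u_p(n) = pn + q. Substituting:
  pn + q = -3(p(n-1) + q) - 2n - 4.
Matching the n-coefficient: p = -3p - 2 ⇒ p = - \frac{1}{2}.
Matching constants: q = 3p - 3q - 4 ⇒ q = - \frac{11}{8}.
General: u(n) = A·(-3)^n - \frac{n}{2} - \frac{11}{8}.
Apply u(0) = 6: A - \frac{11}{8} = 6 ⇒ A = \frac{59}{8}.
So u(n) = \frac{59 \left(-3\right)^{n}}{8} - \frac{n}{2} - \frac{11}{8}.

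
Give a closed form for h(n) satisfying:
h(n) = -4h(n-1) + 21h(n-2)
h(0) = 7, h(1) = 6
Characteristic equation: x² + 4x - 21 = 0, which factors as (x - (-7))(x - (3)) = 0.
Roots r₁ = -7, r₂ = 3 (distinct).
General solution: h(n) = A·(-7)^n + B·(3)^n.
From h(0) = 7: A + B = 7.
From h(1) = 6: -7A + 3B = 6.
Solving: A = \frac{3}{2}, B = \frac{11}{2}.
So h(n) = \frac{3 \left(-7\right)^{n}}{2} + \frac{11 \cdot 3^{n}}{2}.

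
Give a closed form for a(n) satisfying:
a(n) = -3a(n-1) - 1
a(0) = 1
First-order linear non-homogeneous.
Homogeneous solution: a_h(n) = A·(-3)^n.
Try constant particular solution a_p = K: K = -3K - 1 ⇒ K = - \frac{1}{4}.
General: a(n) = A·(-3)^n - \frac{1}{4}.
Apply a(0) = 1: A - \frac{1}{4} = 1 ⇒ A = \frac{5}{4}.
So a(n) = \frac{5 \left(-3\right)^{n}}{4} - \frac{1}{4}.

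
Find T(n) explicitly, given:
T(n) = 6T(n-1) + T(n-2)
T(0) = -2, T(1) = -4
Characteristic equation: x² - 6x - 1 = 0.
Discriminant Δ = (6)² + 4·(1) = 40.
Roots r₁,₂ = (6 ± √40)/2, so r₁ = 3 + \sqrt{10}, r₂ = 3 - \sqrt{10}.
General solution: T(n) = A·r₁^n + B·r₂^n.
From the initial conditions, A + B = -2 and r₁A + r₂B = -4.
Since r₁ - r₂ = √40: A = (-4 - (-2)r₂)/√40 = -1 + \frac{\sqrt{10}}{10}, and B = -2 - A = -1 - \frac{\sqrt{10}}{10}.
So T(n) = \left(-1 + \frac{\sqrt{10}}{10}\right)\left(3 + \sqrt{10}\right)^n + \left(-1 - \frac{\sqrt{10}}{10}\right)\left(3 - \sqrt{10}\right)^n.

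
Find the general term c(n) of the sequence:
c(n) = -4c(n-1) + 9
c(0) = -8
First-order linear non-homogeneous.
Homogeneous solution: c_h(n) = A·(-4)^n.
Try constant particular solution c_p = K: K = -4K + 9 ⇒ K = \frac{9}{5}.
General: c(n) = A·(-4)^n + \frac{9}{5}.
Apply c(0) = -8: A + \frac{9}{5} = -8 ⇒ A = - \frac{49}{5}.
So c(n) = \frac{9}{5} - \frac{49 \left(-4\right)^{n}}{5}.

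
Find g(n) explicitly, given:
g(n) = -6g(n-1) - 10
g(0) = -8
First-order linear non-homogeneous.
Homogeneous solution: g_h(n) = A·(-6)^n.
Try constant particular solution g_p = K: K = -6K - 10 ⇒ K = - \frac{10}{7}.
General: g(n) = A·(-6)^n - \frac{10}{7}.
Apply g(0) = -8: A - \frac{10}{7} = -8 ⇒ A = - \frac{46}{7}.
So g(n) = - \frac{46 \left(-6\right)^{n}}{7} - \frac{10}{7}.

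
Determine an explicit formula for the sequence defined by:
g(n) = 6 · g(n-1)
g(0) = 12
Pure geometric recurrence with ratio 6.
By induction g(n) = g(0) · (6)^n = 12 \cdot 6^{n}.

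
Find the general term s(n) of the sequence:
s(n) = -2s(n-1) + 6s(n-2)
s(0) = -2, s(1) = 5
Characteristic equation: x² + 2x - 6 = 0.
Discriminant Δ = (-2)² + 4·(6) = 28.
Roots r₁,₂ = (-2 ± √28)/2, so r₁ = -1 + \sqrt{7}, r₂ = - \sqrt{7} - 1.
General solution: s(n) = A·r₁^n + B·r₂^n.
From the initial conditions, A + B = -2 and r₁A + r₂B = 5.
Since r₁ - r₂ = √28: A = (5 - (-2)r₂)/√28 = -1 + \frac{3 \sqrt{7}}{14}, and B = -2 - A = -1 - \frac{3 \sqrt{7}}{14}.
So s(n) = \left(-1 + \frac{3 \sqrt{7}}{14}\right)\left(-1 + \sqrt{7}\right)^n + \left(-1 - \frac{3 \sqrt{7}}{14}\right)\left(- \sqrt{7} - 1\right)^n.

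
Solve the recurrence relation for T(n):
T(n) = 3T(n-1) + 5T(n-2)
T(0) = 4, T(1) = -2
Characteristic equation: x² - 3x - 5 = 0.
Discriminant Δ = (3)² + 4·(5) = 29.
Roots r₁,₂ = (3 ± √29)/2, so r₁ = \frac{3}{2} + \frac{\sqrt{29}}{2}, r₂ = \frac{3}{2} - \frac{\sqrt{29}}{2}.
General solution: T(n) = A·r₁^n + B·r₂^n.
From the initial conditions, A + B = 4 and r₁A + r₂B = -2.
Since r₁ - r₂ = √29: A = (-2 - (4)r₂)/√29 = 2 - \frac{8 \sqrt{29}}{29}, and B = 4 - A = \frac{8 \sqrt{29}}{29} + 2.
So T(n) = \left(2 - \frac{8 \sqrt{29}}{29}\right)\left(\frac{3}{2} + \frac{\sqrt{29}}{2}\right)^n + \left(\frac{8 \sqrt{29}}{29} + 2\right)\left(\frac{3}{2} - \frac{\sqrt{29}}{2}\right)^n.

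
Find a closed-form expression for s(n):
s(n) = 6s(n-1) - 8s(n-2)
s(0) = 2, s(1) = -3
Characteristic equation: x² - 6x + 8 = 0, which factors as (x - (2))(x - (4)) = 0.
Roots r₁ = 2, r₂ = 4 (distinct).
General solution: s(n) = A·(2)^n + B·(4)^n.
From s(0) = 2: A + B = 2.
From s(1) = -3: 2A + 4B = -3.
Solving: A = \frac{11}{2}, B = - \frac{7}{2}.
So s(n) = \frac{11 \cdot 2^{n}}{2} - \frac{7 \cdot 4^{n}}{2}.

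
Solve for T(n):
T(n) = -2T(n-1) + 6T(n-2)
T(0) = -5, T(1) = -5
Characteristic equation: x² + 2x - 6 = 0.
Discriminant Δ = (-2)² + 4·(6) = 28.
Roots r₁,₂ = (-2 ± √28)/2, so r₁ = -1 + \sqrt{7}, r₂ = - \sqrt{7} - 1.
General solution: T(n) = A·r₁^n + B·r₂^n.
From the initial conditions, A + B = -5 and r₁A + r₂B = -5.
Since r₁ - r₂ = √28: A = (-5 - (-5)r₂)/√28 = - \frac{5}{2} - \frac{5 \sqrt{7}}{7}, and B = -5 - A = - \frac{5}{2} + \frac{5 \sqrt{7}}{7}.
So T(n) = \left(- \frac{5}{2} - \frac{5 \sqrt{7}}{7}\right)\left(-1 + \sqrt{7}\right)^n + \left(- \frac{5}{2} + \frac{5 \sqrt{7}}{7}\right)\left(- \sqrt{7} - 1\right)^n.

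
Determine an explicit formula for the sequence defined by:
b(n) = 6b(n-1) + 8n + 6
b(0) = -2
First-order linear with linear forcing.
Homogeneous solution: b_h(n) = A·(6)^n.
Try particular b_p(n) = pn + q. Substituting:
  pn + q = 6(p(n-1) + q) + 8n + 6.
Matching the n-coefficient: p = 6p + 8 ⇒ p = - \frac{8}{5}.
Matching constants: q = -6p + 6q + 6 ⇒ q = - \frac{78}{25}.
General: b(n) = A·(6)^n - \frac{8 n}{5} - \frac{78}{25}.
Apply b(0) = -2: A - \frac{78}{25} = -2 ⇒ A = \frac{28}{25}.
So b(n) = \frac{28 \cdot 6^{n}}{25} - \frac{8 n}{5} - \frac{78}{25}.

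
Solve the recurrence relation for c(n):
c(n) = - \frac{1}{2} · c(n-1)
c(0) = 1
Pure geometric recurrence with ratio - \frac{1}{2}.
By induction c(n) = c(0) · (- \frac{1}{2})^n = \left(- \frac{1}{2}\right)^{n}.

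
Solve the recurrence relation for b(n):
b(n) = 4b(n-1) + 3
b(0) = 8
First-order linear non-homogeneous.
Homogeneous solution: b_h(n) = A·(4)^n.
Try constant particular solution b_p = K: K = 4K + 3 ⇒ K = -1.
General: b(n) = A·(4)^n - 1.
Apply b(0) = 8: A - 1 = 8 ⇒ A = 9.
So b(n) = 9 \cdot 4^{n} - 1.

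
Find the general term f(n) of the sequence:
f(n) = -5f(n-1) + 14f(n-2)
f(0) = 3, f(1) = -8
Characteristic equation: x² + 5x - 14 = 0, which factors as (x - (-7))(x - (2)) = 0.
Roots r₁ = -7, r₂ = 2 (distinct).
General solution: f(n) = A·(-7)^n + B·(2)^n.
From f(0) = 3: A + B = 3.
From f(1) = -8: -7A + 2B = -8.
Solving: A = \frac{14}{9}, B = \frac{13}{9}.
So f(n) = \frac{14 \left(-7\right)^{n}}{9} + \frac{13 \cdot 2^{n}}{9}.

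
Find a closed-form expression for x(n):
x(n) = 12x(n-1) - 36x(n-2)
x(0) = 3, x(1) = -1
Characteristic equation: x² - 12x + 36 = 0, which is (x - (6))².
Repeated root r = 6.
General solution: x(n) = (A + Bn)·(6)^n.
From x(0) = 3: A = 3.
From x(1) = -1: (A + B)·(6) = -1 ⇒ B = - \frac{19}{6}.
So x(n) = \left(3 - \frac{19 n}{6}\right) \cdot (6)^n.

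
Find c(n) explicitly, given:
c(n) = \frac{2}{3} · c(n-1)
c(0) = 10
Pure geometric recurrence with ratio \frac{2}{3}.
By induction c(n) = c(0) · (\frac{2}{3})^n = 10 \left(\frac{2}{3}\right)^{n}.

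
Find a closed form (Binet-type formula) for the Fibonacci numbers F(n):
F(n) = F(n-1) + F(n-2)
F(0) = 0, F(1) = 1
This is the Fibonacci sequence.
Characteristic equation: x² - x - 1 = 0; roots r₁ = \frac{1}{2} + \frac{\sqrt{5}}{2}, r₂ = \frac{1}{2} - \frac{\sqrt{5}}{2}.
General: F(n) = A·r₁^n + B·r₂^n. Solving with F(0)=0, F(1)=1 gives A = \frac{\sqrt{5}}{5}, B = - \frac{\sqrt{5}}{5}.
So F(n) = \frac{2^{- n} \sqrt{5} \left(- \left(1 - \sqrt{5}\right)^{n} + \left(1 + \sqrt{5}\right)^{n}\right)}{5}.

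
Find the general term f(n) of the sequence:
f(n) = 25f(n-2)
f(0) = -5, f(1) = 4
Characteristic equation: x² - 25 = 0, which factors as (x - (-5))(x - (5)) = 0.
Roots r₁ = -5, r₂ = 5 (distinct).
General solution: f(n) = A·(-5)^n + B·(5)^n.
From f(0) = -5: A + B = -5.
From f(1) = 4: -5A + 5B = 4.
Solving: A = - \frac{29}{10}, B = - \frac{21}{10}.
So f(n) = - \frac{29 \left(-5\right)^{n}}{10} - \frac{21 \cdot 5^{n}}{10}.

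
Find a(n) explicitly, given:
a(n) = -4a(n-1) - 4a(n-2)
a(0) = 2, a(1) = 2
Characteristic equation: x² + 4x + 4 = 0, which is (x - (-2))².
Repeated root r = -2.
General solution: a(n) = (A + Bn)·(-2)^n.
From a(0) = 2: A = 2.
From a(1) = 2: (A + B)·(-2) = 2 ⇒ B = -3.
So a(n) = \left(2 - 3 n\right) \cdot (-2)^n.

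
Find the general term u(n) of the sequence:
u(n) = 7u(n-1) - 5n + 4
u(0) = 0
First-order linear with linear forcing.
Homogeneous solution: u_h(n) = A·(7)^n.
Try particular u_p(n) = pn + q. Substituting:
  pn + q = 7(p(n-1) + q) - 5n + 4.
Matching the n-coefficient: p = 7p - 5 ⇒ p = \frac{5}{6}.
Matching constants: q = -7p + 7q + 4 ⇒ q = \frac{11}{36}.
General: u(n) = A·(7)^n + \frac{5 n}{6} + \frac{11}{36}.
Apply u(0) = 0: A + \frac{11}{36} = 0 ⇒ A = - \frac{11}{36}.
So u(n) = - \frac{11 \cdot 7^{n}}{36} + \frac{5 n}{6} + \frac{11}{36}.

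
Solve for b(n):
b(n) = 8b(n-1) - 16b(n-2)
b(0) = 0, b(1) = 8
Characteristic equation: x² - 8x + 16 = 0, which is (x - (4))².
Repeated root r = 4.
General solution: b(n) = (A + Bn)·(4)^n.
From b(0) = 0: A = 0.
From b(1) = 8: (A + B)·(4) = 8 ⇒ B = 2.
So b(n) = \left(2 n\right) \cdot (4)^n.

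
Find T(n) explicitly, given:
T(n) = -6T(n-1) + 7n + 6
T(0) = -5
First-order linear with linear forcing.
Homogeneous solution: T_h(n) = A·(-6)^n.
Try particular T_p(n) = pn + q. Substituting:
  pn + q = -6(p(n-1) + q) + 7n + 6.
Matching the n-coefficient: p = -6p + 7 ⇒ p = 1.
Matching constants: q = 6p - 6q + 6 ⇒ q = \frac{12}{7}.
General: T(n) = A·(-6)^n + n + \frac{12}{7}.
Apply T(0) = -5: A + \frac{12}{7} = -5 ⇒ A = - \frac{47}{7}.
So T(n) = - \frac{47 \left(-6\right)^{n}}{7} + n + \frac{12}{7}.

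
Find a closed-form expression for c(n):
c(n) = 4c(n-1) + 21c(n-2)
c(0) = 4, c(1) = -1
Characteristic equation: x² - 4x - 21 = 0, which factors as (x - (7))(x - (-3)) = 0.
Roots r₁ = 7, r₂ = -3 (distinct).
General solution: c(n) = A·(7)^n + B·(-3)^n.
From c(0) = 4: A + B = 4.
From c(1) = -1: 7A - 3B = -1.
Solving: A = \frac{11}{10}, B = \frac{29}{10}.
So c(n) = \frac{29 \left(-3\right)^{n}}{10} + \frac{11 \cdot 7^{n}}{10}.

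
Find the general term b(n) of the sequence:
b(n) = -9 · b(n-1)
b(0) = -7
Pure geometric recurrence with ratio -9.
By induction b(n) = b(0) · (-9)^n = - 7 \left(-9\right)^{n}.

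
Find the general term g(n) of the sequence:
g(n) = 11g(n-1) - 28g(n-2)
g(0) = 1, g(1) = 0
Characteristic equation: x² - 11x + 28 = 0, which factors as (x - (4))(x - (7)) = 0.
Roots r₁ = 4, r₂ = 7 (distinct).
General solution: g(n) = A·(4)^n + B·(7)^n.
From g(0) = 1: A + B = 1.
From g(1) = 0: 4A + 7B = 0.
Solving: A = \frac{7}{3}, B = - \frac{4}{3}.
So g(n) = \frac{7 \cdot 4^{n}}{3} - \frac{4 \cdot 7^{n}}{3}.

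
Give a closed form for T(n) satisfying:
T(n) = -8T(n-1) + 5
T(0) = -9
First-order linear non-homogeneous.
Homogeneous solution: T_h(n) = A·(-8)^n.
Try constant particular solution T_p = K: K = -8K + 5 ⇒ K = \frac{5}{9}.
General: T(n) = A·(-8)^n + \frac{5}{9}.
Apply T(0) = -9: A + \frac{5}{9} = -9 ⇒ A = - \frac{86}{9}.
So T(n) = \frac{5}{9} - \frac{86 \left(-8\right)^{n}}{9}.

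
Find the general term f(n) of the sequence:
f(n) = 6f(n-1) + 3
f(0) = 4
First-order linear non-homogeneous.
Homogeneous solution: f_h(n) = A·(6)^n.
Try constant particular solution f_p = K: K = 6K + 3 ⇒ K = - \frac{3}{5}.
General: f(n) = A·(6)^n - \frac{3}{5}.
Apply f(0) = 4: A - \frac{3}{5} = 4 ⇒ A = \frac{23}{5}.
So f(n) = \frac{23 \cdot 6^{n}}{5} - \frac{3}{5}.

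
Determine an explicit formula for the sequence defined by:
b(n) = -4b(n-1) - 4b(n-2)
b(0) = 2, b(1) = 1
Characteristic equation: x² + 4x + 4 = 0, which is (x - (-2))².
Repeated root r = -2.
General solution: b(n) = (A + Bn)·(-2)^n.
From b(0) = 2: A = 2.
From b(1) = 1: (A + B)·(-2) = 1 ⇒ B = - \frac{5}{2}.
So b(n) = \left(2 - \frac{5 n}{2}\right) \cdot (-2)^n.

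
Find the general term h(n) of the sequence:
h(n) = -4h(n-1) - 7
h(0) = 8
First-order linear non-homogeneous.
Homogeneous solution: h_h(n) = A·(-4)^n.
Try constant particular solution h_p = K: K = -4K - 7 ⇒ K = - \frac{7}{5}.
General: h(n) = A·(-4)^n - \frac{7}{5}.
Apply h(0) = 8: A - \frac{7}{5} = 8 ⇒ A = \frac{47}{5}.
So h(n) = \frac{47 \left(-4\right)^{n}}{5} - \frac{7}{5}.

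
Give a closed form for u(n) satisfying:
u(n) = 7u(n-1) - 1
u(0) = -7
First-order linear non-homogeneous.
Homogeneous solution: u_h(n) = A·(7)^n.
Try constant particular solution u_p = K: K = 7K - 1 ⇒ K = \frac{1}{6}.
General: u(n) = A·(7)^n + \frac{1}{6}.
Apply u(0) = -7: A + \frac{1}{6} = -7 ⇒ A = - \frac{43}{6}.
So u(n) = \frac{1}{6} - \frac{43 \cdot 7^{n}}{6}.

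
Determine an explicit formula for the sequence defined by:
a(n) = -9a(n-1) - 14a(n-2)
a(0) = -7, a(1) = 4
Characteristic equation: x² + 9x + 14 = 0, which factors as (x - (-2))(x - (-7)) = 0.
Roots r₁ = -2, r₂ = -7 (distinct).
General solution: a(n) = A·(-2)^n + B·(-7)^n.
From a(0) = -7: A + B = -7.
From a(1) = 4: -2A - 7B = 4.
Solving: A = -9, B = 2.
So a(n) = - 9 \left(-2\right)^{n} + 2 \left(-7\right)^{n}.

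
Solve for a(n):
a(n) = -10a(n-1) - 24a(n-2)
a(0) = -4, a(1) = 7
Characteristic equation: x² + 10x + 24 = 0, which factors as (x - (-6))(x - (-4)) = 0.
Roots r₁ = -6, r₂ = -4 (distinct).
General solution: a(n) = A·(-6)^n + B·(-4)^n.
From a(0) = -4: A + B = -4.
From a(1) = 7: -6A - 4B = 7.
Solving: A = \frac{9}{2}, B = - \frac{17}{2}.
So a(n) = - \frac{17 \left(-4\right)^{n}}{2} + \frac{9 \left(-6\right)^{n}}{2}.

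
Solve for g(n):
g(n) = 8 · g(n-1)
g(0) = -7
Pure geometric recurrence with ratio 8.
By induction g(n) = g(0) · (8)^n = - 7 \cdot 8^{n}.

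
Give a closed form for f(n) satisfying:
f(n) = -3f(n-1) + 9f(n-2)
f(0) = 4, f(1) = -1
Characteristic equation: x² + 3x - 9 = 0.
Discriminant Δ = (-3)² + 4·(9) = 45.
Roots r₁,₂ = (-3 ± √45)/2, so r₁ = - \frac{3}{2} + \frac{3 \sqrt{5}}{2}, r₂ = - \frac{3 \sqrt{5}}{2} - \frac{3}{2}.
General solution: f(n) = A·r₁^n + B·r₂^n.
From the initial conditions, A + B = 4 and r₁A + r₂B = -1.
Since r₁ - r₂ = √45: A = (-1 - (4)r₂)/√45 = \frac{\sqrt{5}}{3} + 2, and B = 4 - A = 2 - \frac{\sqrt{5}}{3}.
So f(n) = \left(\frac{\sqrt{5}}{3} + 2\right)\left(- \frac{3}{2} + \frac{3 \sqrt{5}}{2}\right)^n + \left(2 - \frac{\sqrt{5}}{3}\right)\left(- \frac{3 \sqrt{5}}{2} - \frac{3}{2}\right)^n.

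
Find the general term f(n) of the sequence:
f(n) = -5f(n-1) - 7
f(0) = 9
First-order linear non-homogeneous.
Homogeneous solution: f_h(n) = A·(-5)^n.
Try constant particular solution f_p = K: K = -5K - 7 ⇒ K = - \frac{7}{6}.
General: f(n) = A·(-5)^n - \frac{7}{6}.
Apply f(0) = 9: A - \frac{7}{6} = 9 ⇒ A = \frac{61}{6}.
So f(n) = \frac{61 \left(-5\right)^{n}}{6} - \frac{7}{6}.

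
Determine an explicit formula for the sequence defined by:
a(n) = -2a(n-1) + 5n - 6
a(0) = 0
First-order linear with linear forcing.
Homogeneous solution: a_h(n) = A·(-2)^n.
Try particular a_p(n) = pn + q. Substituting:
  pn + q = -2(p(n-1) + q) + 5n - 6.
Matching the n-coefficient: p = -2p + 5 ⇒ p = \frac{5}{3}.
Matching constants: q = 2p - 2q - 6 ⇒ q = - \frac{8}{9}.
General: a(n) = A·(-2)^n + \frac{5 n}{3} - \frac{8}{9}.
Apply a(0) = 0: A - \frac{8}{9} = 0 ⇒ A = \frac{8}{9}.
So a(n) = \frac{8 \left(-2\right)^{n}}{9} + \frac{5 n}{3} - \frac{8}{9}.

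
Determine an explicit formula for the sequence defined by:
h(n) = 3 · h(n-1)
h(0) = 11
Pure geometric recurrence with ratio 3.
By induction h(n) = h(0) · (3)^n = 11 \cdot 3^{n}.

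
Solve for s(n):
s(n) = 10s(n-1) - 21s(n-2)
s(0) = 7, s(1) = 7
Characteristic equation: x² - 10x + 21 = 0, which factors as (x - (7))(x - (3)) = 0.
Roots r₁ = 7, r₂ = 3 (distinct).
General solution: s(n) = A·(7)^n + B·(3)^n.
From s(0) = 7: A + B = 7.
From s(1) = 7: 7A + 3B = 7.
Solving: A = - \frac{7}{2}, B = \frac{21}{2}.
So s(n) = \frac{21 \cdot 3^{n}}{2} - \frac{7 \cdot 7^{n}}{2}.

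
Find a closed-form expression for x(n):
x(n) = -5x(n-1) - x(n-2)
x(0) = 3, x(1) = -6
Characteristic equation: x² + 5x + 1 = 0.
Discriminant Δ = (-5)² + 4·(-1) = 21.
Roots r₁,₂ = (-5 ± √21)/2, so r₁ = - \frac{5}{2} + \frac{\sqrt{21}}{2}, r₂ = - \frac{5}{2} - \frac{\sqrt{21}}{2}.
General solution: x(n) = A·r₁^n + B·r₂^n.
From the initial conditions, A + B = 3 and r₁A + r₂B = -6.
Since r₁ - r₂ = √21: A = (-6 - (3)r₂)/√21 = \frac{\sqrt{21}}{14} + \frac{3}{2}, and B = 3 - A = \frac{3}{2} - \frac{\sqrt{21}}{14}.
So x(n) = \left(\frac{\sqrt{21}}{14} + \frac{3}{2}\right)\left(- \frac{5}{2} + \frac{\sqrt{21}}{2}\right)^n + \left(\frac{3}{2} - \frac{\sqrt{21}}{14}\right)\left(- \frac{5}{2} - \frac{\sqrt{21}}{2}\right)^n.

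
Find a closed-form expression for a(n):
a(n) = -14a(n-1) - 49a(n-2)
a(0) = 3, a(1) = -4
Characteristic equation: x² + 14x + 49 = 0, which is (x - (-7))².
Repeated root r = -7.
General solution: a(n) = (A + Bn)·(-7)^n.
From a(0) = 3: A = 3.
From a(1) = -4: (A + B)·(-7) = -4 ⇒ B = - \frac{17}{7}.
So a(n) = \left(3 - \frac{17 n}{7}\right) \cdot (-7)^n.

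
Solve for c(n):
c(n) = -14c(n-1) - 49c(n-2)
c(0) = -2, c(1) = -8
Characteristic equation: x² + 14x + 49 = 0, which is (x - (-7))².
Repeated root r = -7.
General solution: c(n) = (A + Bn)·(-7)^n.
From c(0) = -2: A = -2.
From c(1) = -8: (A + B)·(-7) = -8 ⇒ B = \frac{22}{7}.
So c(n) = \left(\frac{22 n}{7} - 2\right) \cdot (-7)^n.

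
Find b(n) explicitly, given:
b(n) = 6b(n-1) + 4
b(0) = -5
First-order linear non-homogeneous.
Homogeneous solution: b_h(n) = A·(6)^n.
Try constant particular solution b_p = K: K = 6K + 4 ⇒ K = - \frac{4}{5}.
General: b(n) = A·(6)^n - \frac{4}{5}.
Apply b(0) = -5: A - \frac{4}{5} = -5 ⇒ A = - \frac{21}{5}.
So b(n) = - \frac{21 \cdot 6^{n}}{5} - \frac{4}{5}.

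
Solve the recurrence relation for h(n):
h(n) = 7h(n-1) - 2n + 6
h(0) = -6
First-order linear with linear forcing.
Homogeneous solution: h_h(n) = A·(7)^n.
Try particular h_p(n) = pn + q. Substituting:
  pn + q = 7(p(n-1) + q) - 2n + 6.
Matching the n-coefficient: p = 7p - 2 ⇒ p = \frac{1}{3}.
Matching constants: q = -7p + 7q + 6 ⇒ q = - \frac{11}{18}.
General: h(n) = A·(7)^n + \frac{n}{3} - \frac{11}{18}.
Apply h(0) = -6: A - \frac{11}{18} = -6 ⇒ A = - \frac{97}{18}.
So h(n) = - \frac{97 \cdot 7^{n}}{18} + \frac{n}{3} - \frac{11}{18}.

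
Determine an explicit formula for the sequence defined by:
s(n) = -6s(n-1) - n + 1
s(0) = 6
First-order linear with linear forcing.
Homogeneous solution: s_h(n) = A·(-6)^n.
Try particular s_p(n) = pn + q. Substituting:
  pn + q = -6(p(n-1) + q) - n + 1.
Matching the n-coefficient: p = -6p - 1 ⇒ p = - \frac{1}{7}.
Matching constants: q = 6p - 6q + 1 ⇒ q = \frac{1}{49}.
General: s(n) = A·(-6)^n - \frac{n}{7} + \frac{1}{49}.
Apply s(0) = 6: A + \frac{1}{49} = 6 ⇒ A = \frac{293}{49}.
So s(n) = \frac{293 \left(-6\right)^{n}}{49} - \frac{n}{7} + \frac{1}{49}.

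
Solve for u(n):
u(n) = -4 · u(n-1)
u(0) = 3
Pure geometric recurrence with ratio -4.
By induction u(n) = u(0) · (-4)^n = 3 \left(-4\right)^{n}.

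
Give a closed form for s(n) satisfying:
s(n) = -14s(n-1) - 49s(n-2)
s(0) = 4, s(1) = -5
Characteristic equation: x² + 14x + 49 = 0, which is (x - (-7))².
Repeated root r = -7.
General solution: s(n) = (A + Bn)·(-7)^n.
From s(0) = 4: A = 4.
From s(1) = -5: (A + B)·(-7) = -5 ⇒ B = - \frac{23}{7}.
So s(n) = \left(4 - \frac{23 n}{7}\right) \cdot (-7)^n.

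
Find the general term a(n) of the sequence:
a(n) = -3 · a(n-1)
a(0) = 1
Pure geometric recurrence with ratio -3.
By induction a(n) = a(0) · (-3)^n = \left(-3\right)^{n}.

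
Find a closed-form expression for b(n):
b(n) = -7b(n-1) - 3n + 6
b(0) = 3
First-order linear with linear forcing.
Homogeneous solution: b_h(n) = A·(-7)^n.
Try particular b_p(n) = pn + q. Substituting:
  pn + q = -7(p(n-1) + q) - 3n + 6.
Matching the n-coefficient: p = -7p - 3 ⇒ p = - \frac{3}{8}.
Matching constants: q = 7p - 7q + 6 ⇒ q = \frac{27}{64}.
General: b(n) = A·(-7)^n - \frac{3 n}{8} + \frac{27}{64}.
Apply b(0) = 3: A + \frac{27}{64} = 3 ⇒ A = \frac{165}{64}.
So b(n) = \frac{165 \left(-7\right)^{n}}{64} - \frac{3 n}{8} + \frac{27}{64}.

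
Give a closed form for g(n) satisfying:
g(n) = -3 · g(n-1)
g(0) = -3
Pure geometric recurrence with ratio -3.
By induction g(n) = g(0) · (-3)^n = - 3 \left(-3\right)^{n}.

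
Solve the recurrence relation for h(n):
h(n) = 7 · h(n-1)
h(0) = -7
Pure geometric recurrence with ratio 7.
By induction h(n) = h(0) · (7)^n = - 7 \cdot 7^{n}.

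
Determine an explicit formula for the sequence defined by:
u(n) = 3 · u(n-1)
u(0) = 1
Pure geometric recurrence with ratio 3.
By induction u(n) = u(0) · (3)^n = 3^{n}.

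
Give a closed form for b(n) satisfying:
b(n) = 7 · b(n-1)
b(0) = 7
Pure geometric recurrence with ratio 7.
By induction b(n) = b(0) · (7)^n = 7 \cdot 7^{n}.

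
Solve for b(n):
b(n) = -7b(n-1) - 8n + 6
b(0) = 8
First-order linear with linear forcing.
Homogeneous solution: b_h(n) = A·(-7)^n.
Try particular b_p(n) = pn + q. Substituting:
  pn + q = -7(p(n-1) + q) - 8n + 6.
Matching the n-coefficient: p = -7p - 8 ⇒ p = -1.
Matching constants: q = 7p - 7q + 6 ⇒ q = - \frac{1}{8}.
General: b(n) = A·(-7)^n - n - \frac{1}{8}.
Apply b(0) = 8: A - \frac{1}{8} = 8 ⇒ A = \frac{65}{8}.
So b(n) = \frac{65 \left(-7\right)^{n}}{8} - n - \frac{1}{8}.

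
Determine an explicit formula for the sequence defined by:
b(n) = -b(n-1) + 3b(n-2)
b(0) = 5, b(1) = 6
Characteristic equation: x² + x - 3 = 0.
Discriminant Δ = (-1)² + 4·(3) = 13.
Roots r₁,₂ = (-1 ± √13)/2, so r₁ = - \frac{1}{2} + \frac{\sqrt{13}}{2}, r₂ = - \frac{\sqrt{13}}{2} - \frac{1}{2}.
General solution: b(n) = A·r₁^n + B·r₂^n.
From the initial conditions, A + B = 5 and r₁A + r₂B = 6.
Since r₁ - r₂ = √13: A = (6 - (5)r₂)/√13 = \frac{17 \sqrt{13}}{26} + \frac{5}{2}, and B = 5 - A = \frac{5}{2} - \frac{17 \sqrt{13}}{26}.
So b(n) = \left(\frac{17 \sqrt{13}}{26} + \frac{5}{2}\right)\left(- \frac{1}{2} + \frac{\sqrt{13}}{2}\right)^n + \left(\frac{5}{2} - \frac{17 \sqrt{13}}{26}\right)\left(- \frac{\sqrt{13}}{2} - \frac{1}{2}\right)^n.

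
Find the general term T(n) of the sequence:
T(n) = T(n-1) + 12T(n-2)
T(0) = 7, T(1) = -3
Characteristic equation: x² - x - 12 = 0, which factors as (x - (-3))(x - (4)) = 0.
Roots r₁ = -3, r₂ = 4 (distinct).
General solution: T(n) = A·(-3)^n + B·(4)^n.
From T(0) = 7: A + B = 7.
From T(1) = -3: -3A + 4B = -3.
Solving: A = \frac{31}{7}, B = \frac{18}{7}.
So T(n) = \frac{31 \left(-3\right)^{n}}{7} + \frac{18 \cdot 4^{n}}{7}.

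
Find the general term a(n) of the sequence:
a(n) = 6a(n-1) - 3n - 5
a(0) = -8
First-order linear with linear forcing.
Homogeneous solution: a_h(n) = A·(6)^n.
Try particular a_p(n) = pn + q. Substituting:
  pn + q = 6(p(n-1) + q) - 3n - 5.
Matching the n-coefficient: p = 6p - 3 ⇒ p = \frac{3}{5}.
Matching constants: q = -6p + 6q - 5 ⇒ q = \frac{43}{25}.
General: a(n) = A·(6)^n + \frac{3 n}{5} + \frac{43}{25}.
Apply a(0) = -8: A + \frac{43}{25} = -8 ⇒ A = - \frac{243}{25}.
So a(n) = - \frac{243 \cdot 6^{n}}{25} + \frac{3 n}{5} + \frac{43}{25}.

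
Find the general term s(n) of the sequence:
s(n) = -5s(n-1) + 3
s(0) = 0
First-order linear non-homogeneous.
Homogeneous solution: s_h(n) = A·(-5)^n.
Try constant particular solution s_p = K: K = -5K + 3 ⇒ K = \frac{1}{2}.
General: s(n) = A·(-5)^n + \frac{1}{2}.
Apply s(0) = 0: A + \frac{1}{2} = 0 ⇒ A = - \frac{1}{2}.
So s(n) = \frac{1}{2} - \frac{\left(-5\right)^{n}}{2}.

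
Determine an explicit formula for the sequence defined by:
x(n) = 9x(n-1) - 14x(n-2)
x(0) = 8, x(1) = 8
Characteristic equation: x² - 9x + 14 = 0, which factors as (x - (2))(x - (7)) = 0.
Roots r₁ = 2, r₂ = 7 (distinct).
General solution: x(n) = A·(2)^n + B·(7)^n.
From x(0) = 8: A + B = 8.
From x(1) = 8: 2A + 7B = 8.
Solving: A = \frac{48}{5}, B = - \frac{8}{5}.
So x(n) = \frac{48 \cdot 2^{n}}{5} - \frac{8 \cdot 7^{n}}{5}.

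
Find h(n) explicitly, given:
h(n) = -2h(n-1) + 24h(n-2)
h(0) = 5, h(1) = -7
Characteristic equation: x² + 2x - 24 = 0, which factors as (x - (4))(x - (-6)) = 0.
Roots r₁ = 4, r₂ = -6 (distinct).
General solution: h(n) = A·(4)^n + B·(-6)^n.
From h(0) = 5: A + B = 5.
From h(1) = -7: 4A - 6B = -7.
Solving: A = \frac{23}{10}, B = \frac{27}{10}.
So h(n) = \frac{27 \left(-6\right)^{n}}{10} + \frac{23 \cdot 4^{n}}{10}.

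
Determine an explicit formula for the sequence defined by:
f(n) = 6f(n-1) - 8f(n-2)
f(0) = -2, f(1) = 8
Characteristic equation: x² - 6x + 8 = 0, which factors as (x - (2))(x - (4)) = 0.
Roots r₁ = 2, r₂ = 4 (distinct).
General solution: f(n) = A·(2)^n + B·(4)^n.
From f(0) = -2: A + B = -2.
From f(1) = 8: 2A + 4B = 8.
Solving: A = -8, B = 6.
So f(n) = - 8 \cdot 2^{n} + 6 \cdot 4^{n}.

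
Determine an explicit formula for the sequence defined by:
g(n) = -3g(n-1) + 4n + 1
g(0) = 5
First-order linear with linear forcing.
Homogeneous solution: g_h(n) = A·(-3)^n.
Try particular g_p(n) = pn + q. Substituting:
  pn + q = -3(p(n-1) + q) + 4n + 1.
Matching the n-coefficient: p = -3p + 4 ⇒ p = 1.
Matching constants: q = 3p - 3q + 1 ⇒ q = 1.
General: g(n) = A·(-3)^n + n + 1.
Apply g(0) = 5: A + 1 = 5 ⇒ A = 4.
So g(n) = 4 \left(-3\right)^{n} + n + 1.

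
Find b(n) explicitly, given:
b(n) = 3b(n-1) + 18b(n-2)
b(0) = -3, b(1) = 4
Characteristic equation: x² - 3x - 18 = 0, which factors as (x - (6))(x - (-3)) = 0.
Roots r₁ = 6, r₂ = -3 (distinct).
General solution: b(n) = A·(6)^n + B·(-3)^n.
From b(0) = -3: A + B = -3.
From b(1) = 4: 6A - 3B = 4.
Solving: A = - \frac{5}{9}, B = - \frac{22}{9}.
So b(n) = - \frac{22 \left(-3\right)^{n}}{9} - \frac{5 \cdot 6^{n}}{9}.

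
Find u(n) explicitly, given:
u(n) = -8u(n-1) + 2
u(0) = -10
First-order linear non-homogeneous.
Homogeneous solution: u_h(n) = A·(-8)^n.
Try constant particular solution u_p = K: K = -8K + 2 ⇒ K = \frac{2}{9}.
General: u(n) = A·(-8)^n + \frac{2}{9}.
Apply u(0) = -10: A + \frac{2}{9} = -10 ⇒ A = - \frac{92}{9}.
So u(n) = \frac{2}{9} - \frac{92 \left(-8\right)^{n}}{9}.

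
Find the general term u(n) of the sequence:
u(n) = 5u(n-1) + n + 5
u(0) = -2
First-order linear with linear forcing.
Homogeneous solution: u_h(n) = A·(5)^n.
Try particular u_p(n) = pn + q. Substituting:
  pn + q = 5(p(n-1) + q) + n + 5.
Matching the n-coefficient: p = 5p + 1 ⇒ p = - \frac{1}{4}.
Matching constants: q = -5p + 5q + 5 ⇒ q = - \frac{25}{16}.
General: u(n) = A·(5)^n - \frac{n}{4} - \frac{25}{16}.
Apply u(0) = -2: A - \frac{25}{16} = -2 ⇒ A = - \frac{7}{16}.
So u(n) = - \frac{7 \cdot 5^{n}}{16} - \frac{n}{4} - \frac{25}{16}.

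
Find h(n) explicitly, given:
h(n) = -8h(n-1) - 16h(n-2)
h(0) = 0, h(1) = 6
Characteristic equation: x² + 8x + 16 = 0, which is (x - (-4))².
Repeated root r = -4.
General solution: h(n) = (A + Bn)·(-4)^n.
From h(0) = 0: A = 0.
From h(1) = 6: (A + B)·(-4) = 6 ⇒ B = - \frac{3}{2}.
So h(n) = \left(- \frac{3 n}{2}\right) \cdot (-4)^n.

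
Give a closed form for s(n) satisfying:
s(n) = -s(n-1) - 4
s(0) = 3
First-order linear non-homogeneous.
Homogeneous solution: s_h(n) = A·(-1)^n.
Try constant particular solution s_p = K: K = -K - 4 ⇒ K = -2.
General: s(n) = A·(-1)^n - 2.
Apply s(0) = 3: A - 2 = 3 ⇒ A = 5.
So s(n) = 5 \left(-1\right)^{n} - 2.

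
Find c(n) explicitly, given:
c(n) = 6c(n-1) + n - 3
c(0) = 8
First-order linear with linear forcing.
Homogeneous solution: c_h(n) = A·(6)^n.
Try particular c_p(n) = pn + q. Substituting:
  pn + q = 6(p(n-1) + q) + n - 3.
Matching the n-coefficient: p = 6p + 1 ⇒ p = - \frac{1}{5}.
Matching constants: q = -6p + 6q - 3 ⇒ q = \frac{9}{25}.
General: c(n) = A·(6)^n - \frac{n}{5} + \frac{9}{25}.
Apply c(0) = 8: A + \frac{9}{25} = 8 ⇒ A = \frac{191}{25}.
So c(n) = \frac{191 \cdot 6^{n}}{25} - \frac{n}{5} + \frac{9}{25}.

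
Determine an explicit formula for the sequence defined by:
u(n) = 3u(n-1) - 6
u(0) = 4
First-order linear non-homogeneous.
Homogeneous solution: u_h(n) = A·(3)^n.
Try constant particular solution u_p = K: K = 3K - 6 ⇒ K = 3.
General: u(n) = A·(3)^n + 3.
Apply u(0) = 4: A + 3 = 4 ⇒ A = 1.
So u(n) = 3^{n} + 3.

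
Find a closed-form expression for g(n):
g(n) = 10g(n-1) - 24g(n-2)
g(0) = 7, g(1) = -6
Characteristic equation: x² - 10x + 24 = 0, which factors as (x - (4))(x - (6)) = 0.
Roots r₁ = 4, r₂ = 6 (distinct).
General solution: g(n) = A·(4)^n + B·(6)^n.
From g(0) = 7: A + B = 7.
From g(1) = -6: 4A + 6B = -6.
Solving: A = 24, B = -17.
So g(n) = 24 \cdot 4^{n} - 17 \cdot 6^{n}.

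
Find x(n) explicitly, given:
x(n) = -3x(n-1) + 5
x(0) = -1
First-order linear non-homogeneous.
Homogeneous solution: x_h(n) = A·(-3)^n.
Try constant particular solution x_p = K: K = -3K + 5 ⇒ K = \frac{5}{4}.
General: x(n) = A·(-3)^n + \frac{5}{4}.
Apply x(0) = -1: A + \frac{5}{4} = -1 ⇒ A = - \frac{9}{4}.
So x(n) = \frac{5}{4} - \frac{9 \left(-3\right)^{n}}{4}.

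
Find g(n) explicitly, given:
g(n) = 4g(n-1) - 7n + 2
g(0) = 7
First-order linear with linear forcing.
Homogeneous solution: g_h(n) = A·(4)^n.
Try particular g_p(n) = pn + q. Substituting:
  pn + q = 4(p(n-1) + q) - 7n + 2.
Matching the n-coefficient: p = 4p - 7 ⇒ p = \frac{7}{3}.
Matching constants: q = -4p + 4q + 2 ⇒ q = \frac{22}{9}.
General: g(n) = A·(4)^n + \frac{7 n}{3} + \frac{22}{9}.
Apply g(0) = 7: A + \frac{22}{9} = 7 ⇒ A = \frac{41}{9}.
So g(n) = \frac{41 \cdot 4^{n}}{9} + \frac{7 n}{3} + \frac{22}{9}.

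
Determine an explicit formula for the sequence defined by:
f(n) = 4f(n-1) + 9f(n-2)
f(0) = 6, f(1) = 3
Characteristic equation: x² - 4x - 9 = 0.
Discriminant Δ = (4)² + 4·(9) = 52.
Roots r₁,₂ = (4 ± √52)/2, so r₁ = 2 + \sqrt{13}, r₂ = 2 - \sqrt{13}.
General solution: f(n) = A·r₁^n + B·r₂^n.
From the initial conditions, A + B = 6 and r₁A + r₂B = 3.
Since r₁ - r₂ = √52: A = (3 - (6)r₂)/√52 = 3 - \frac{9 \sqrt{13}}{26}, and B = 6 - A = \frac{9 \sqrt{13}}{26} + 3.
So f(n) = \left(3 - \frac{9 \sqrt{13}}{26}\right)\left(2 + \sqrt{13}\right)^n + \left(\frac{9 \sqrt{13}}{26} + 3\right)\left(2 - \sqrt{13}\right)^n.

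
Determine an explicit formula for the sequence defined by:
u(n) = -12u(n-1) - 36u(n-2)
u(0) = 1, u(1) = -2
Characteristic equation: x² + 12x + 36 = 0, which is (x - (-6))².
Repeated root r = -6.
General solution: u(n) = (A + Bn)·(-6)^n.
From u(0) = 1: A = 1.
From u(1) = -2: (A + B)·(-6) = -2 ⇒ B = - \frac{2}{3}.
So u(n) = \left(1 - \frac{2 n}{3}\right) \cdot (-6)^n.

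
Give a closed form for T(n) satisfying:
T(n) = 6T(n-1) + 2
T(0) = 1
First-order linear non-homogeneous.
Homogeneous solution: T_h(n) = A·(6)^n.
Try constant particular solution T_p = K: K = 6K + 2 ⇒ K = - \frac{2}{5}.
General: T(n) = A·(6)^n - \frac{2}{5}.
Apply T(0) = 1: A - \frac{2}{5} = 1 ⇒ A = \frac{7}{5}.
So T(n) = \frac{7 \cdot 6^{n}}{5} - \frac{2}{5}.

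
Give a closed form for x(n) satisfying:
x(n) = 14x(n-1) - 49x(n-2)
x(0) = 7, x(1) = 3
Characteristic equation: x² - 14x + 49 = 0, which is (x - (7))².
Repeated root r = 7.
General solution: x(n) = (A + Bn)·(7)^n.
From x(0) = 7: A = 7.
From x(1) = 3: (A + B)·(7) = 3 ⇒ B = - \frac{46}{7}.
So x(n) = \left(7 - \frac{46 n}{7}\right) \cdot (7)^n.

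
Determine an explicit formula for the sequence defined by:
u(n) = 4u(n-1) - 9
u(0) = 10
First-order linear non-homogeneous.
Homogeneous solution: u_h(n) = A·(4)^n.
Try constant particular solution u_p = K: K = 4K - 9 ⇒ K = 3.
General: u(n) = A·(4)^n + 3.
Apply u(0) = 10: A + 3 = 10 ⇒ A = 7.
So u(n) = 7 \cdot 4^{n} + 3.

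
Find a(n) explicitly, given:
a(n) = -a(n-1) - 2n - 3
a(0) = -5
First-order linear with linear forcing.
Homogeneous solution: a_h(n) = A·(-1)^n.
Try particular a_p(n) = pn + q. Substituting:
  pn + q = -(p(n-1) + q) - 2n - 3.
Matching the n-coefficient: p = -p - 2 ⇒ p = -1.
Matching constants: q = p - q - 3 ⇒ q = -2.
General: a(n) = A·(-1)^n - n - 2.
Apply a(0) = -5: A - 2 = -5 ⇒ A = -3.
So a(n) = - 3 \left(-1\right)^{n} - n - 2.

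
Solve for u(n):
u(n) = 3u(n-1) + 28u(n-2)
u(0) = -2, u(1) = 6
Characteristic equation: x² - 3x - 28 = 0, which factors as (x - (-4))(x - (7)) = 0.
Roots r₁ = -4, r₂ = 7 (distinct).
General solution: u(n) = A·(-4)^n + B·(7)^n.
From u(0) = -2: A + B = -2.
From u(1) = 6: -4A + 7B = 6.
Solving: A = - \frac{20}{11}, B = - \frac{2}{11}.
So u(n) = - \frac{20 \left(-4\right)^{n}}{11} - \frac{2 \cdot 7^{n}}{11}.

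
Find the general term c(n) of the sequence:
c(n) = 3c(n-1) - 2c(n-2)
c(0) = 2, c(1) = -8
Characteristic equation: x² - 3x + 2 = 0, which factors as (x - (2))(x - (1)) = 0.
Roots r₁ = 2, r₂ = 1 (distinct).
General solution: c(n) = A·(2)^n + B·(1)^n.
From c(0) = 2: A + B = 2.
From c(1) = -8: 2A + B = -8.
Solving: A = -10, B = 12.
So c(n) = 12 - 10 \cdot 2^{n}.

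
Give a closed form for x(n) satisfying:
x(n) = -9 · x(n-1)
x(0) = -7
Pure geometric recurrence with ratio -9.
By induction x(n) = x(0) · (-9)^n = - 7 \left(-9\right)^{n}.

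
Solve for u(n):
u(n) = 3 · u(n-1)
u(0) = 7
Pure geometric recurrence with ratio 3.
By induction u(n) = u(0) · (3)^n = 7 \cdot 3^{n}.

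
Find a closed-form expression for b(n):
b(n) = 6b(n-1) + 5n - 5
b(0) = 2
First-order linear with linear forcing.
Homogeneous solution: b_h(n) = A·(6)^n.
Try particular b_p(n) = pn + q. Substituting:
  pn + q = 6(p(n-1) + q) + 5n - 5.
Matching the n-coefficient: p = 6p + 5 ⇒ p = -1.
Matching constants: q = -6p + 6q - 5 ⇒ q = - \frac{1}{5}.
General: b(n) = A·(6)^n - n - \frac{1}{5}.
Apply b(0) = 2: A - \frac{1}{5} = 2 ⇒ A = \frac{11}{5}.
So b(n) = \frac{11 \cdot 6^{n}}{5} - n - \frac{1}{5}.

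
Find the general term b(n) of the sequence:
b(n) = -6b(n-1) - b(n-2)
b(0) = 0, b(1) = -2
Characteristic equation: x² + 6x + 1 = 0.
Discriminant Δ = (-6)² + 4·(-1) = 32.
Roots r₁,₂ = (-6 ± √32)/2, so r₁ = -3 + 2 \sqrt{2}, r₂ = -3 - 2 \sqrt{2}.
General solution: b(n) = A·r₁^n + B·r₂^n.
From the initial conditions, A + B = 0 and r₁A + r₂B = -2.
Since r₁ - r₂ = √32: A = (-2 - (0)r₂)/√32 = - \frac{\sqrt{2}}{4}, and B = 0 - A = \frac{\sqrt{2}}{4}.
So b(n) = \left(- \frac{\sqrt{2}}{4}\right)\left(-3 + 2 \sqrt{2}\right)^n + \left(\frac{\sqrt{2}}{4}\right)\left(-3 - 2 \sqrt{2}\right)^n.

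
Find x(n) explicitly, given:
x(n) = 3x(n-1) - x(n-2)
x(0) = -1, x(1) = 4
Characteristic equation: x² - 3x + 1 = 0.
Discriminant Δ = (3)² + 4·(-1) = 5.
Roots r₁,₂ = (3 ± √5)/2, so r₁ = \frac{\sqrt{5}}{2} + \frac{3}{2}, r₂ = \frac{3}{2} - \frac{\sqrt{5}}{2}.
General solution: x(n) = A·r₁^n + B·r₂^n.
From the initial conditions, A + B = -1 and r₁A + r₂B = 4.
Since r₁ - r₂ = √5: A = (4 - (-1)r₂)/√5 = - \frac{1}{2} + \frac{11 \sqrt{5}}{10}, and B = -1 - A = - \frac{11 \sqrt{5}}{10} - \frac{1}{2}.
So x(n) = \left(- \frac{1}{2} + \frac{11 \sqrt{5}}{10}\right)\left(\frac{\sqrt{5}}{2} + \frac{3}{2}\right)^n + \left(- \frac{11 \sqrt{5}}{10} - \frac{1}{2}\right)\left(\frac{3}{2} - \frac{\sqrt{5}}{2}\right)^n.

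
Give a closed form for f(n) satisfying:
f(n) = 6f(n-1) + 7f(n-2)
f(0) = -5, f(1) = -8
Characteristic equation: x² - 6x - 7 = 0, which factors as (x - (7))(x - (-1)) = 0.
Roots r₁ = 7, r₂ = -1 (distinct).
General solution: f(n) = A·(7)^n + B·(-1)^n.
From f(0) = -5: A + B = -5.
From f(1) = -8: 7A - B = -8.
Solving: A = - \frac{13}{8}, B = - \frac{27}{8}.
So f(n) = - \frac{27 \left(-1\right)^{n}}{8} - \frac{13 \cdot 7^{n}}{8}.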